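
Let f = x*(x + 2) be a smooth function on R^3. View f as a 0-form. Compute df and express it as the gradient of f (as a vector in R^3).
df = (2*x + 2) dx + (0) dy + (0) dz; grad f = (2*x + 2, 0, 0)

For a 0-form f, d f = (∂f/∂x) dx + (∂f/∂y) dy + (∂f/∂z) dz. The components of the vector representation are exactly the entries of grad f in Cartesian coordinates:
  ∂f/∂x = 2*x + 2
  ∂f/∂y = 0
  ∂f/∂z = 0.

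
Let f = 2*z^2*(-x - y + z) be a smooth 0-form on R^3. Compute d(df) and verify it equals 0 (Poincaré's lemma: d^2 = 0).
d(df) = 0

Step 1: df = sum_i (∂f/∂x_i) dx_i = (-2*z^2) dx + (-2*z^2) dy + (2*z*(-2*x - 2*y + 3*z)) dz.
Step 2: Apply d again. Using the 1-form formula, the coefficient of dx ∧ dy in d(df) is ∂^2 f/∂x ∂y - ∂^2 f/∂y ∂x = (0) - (0) = 0 (equality of mixed partials for smooth f).
Similarly for dx ∧ dz and dy ∧ dz — all coefficients vanish. So d(df) = 0.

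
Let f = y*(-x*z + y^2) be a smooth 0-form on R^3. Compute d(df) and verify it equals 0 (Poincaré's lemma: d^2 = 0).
d(df) = 0

Step 1: df = sum_i (∂f/∂x_i) dx_i = (-y*z) dx + (-x*z + 3*y^2) dy + (-x*y) dz.
Step 2: Apply d again. Using the 1-form formula, the coefficient of dx ∧ dy in d(df) is ∂^2 f/∂x ∂y - ∂^2 f/∂y ∂x = (-z) - (-z) = 0 (equality of mixed partials for smooth f).
Similarly for dx ∧ dz and dy ∧ dz — all coefficients vanish. So d(df) = 0.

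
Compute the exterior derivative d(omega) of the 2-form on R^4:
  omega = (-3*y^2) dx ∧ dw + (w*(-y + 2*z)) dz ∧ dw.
d(omega) = (6*y) dx ∧ dy ∧ dw + (-w) dy ∧ dz ∧ dw

For a 2-form omega = sum_{i<j} g_{ij} dx_i ∧ dx_j, the exterior derivative is
  d(omega) = sum_{i<j} d(g_{ij}) ∧ dx_i ∧ dx_j = sum_{i<j, k} (∂g_{ij}/∂x_k) dx_k ∧ dx_i ∧ dx_j.
Expand each term, using dx_k ∧ dx_i ∧ dx_j = sgn(permutation) dx_{(a)} ∧ dx_{(b)} ∧ dx_{(c)} with (a < b < c) sorted:
  d(-3*y^2) includes (∂/∂y)(-3*y^2) dy = (-6*y) dy, which multiplied by dx ∧ dw gives (6*y) dx ∧ dy ∧ dw
  d(w*(-y + 2*z)) includes (∂/∂y)(w*(-y + 2*z)) dy = (-w) dy, which multiplied by dz ∧ dw gives (-w) dy ∧ dz ∧ dw
Collecting like 3-forms: d(omega) = (6*y) dx ∧ dy ∧ dw + (-w) dy ∧ dz ∧ dw.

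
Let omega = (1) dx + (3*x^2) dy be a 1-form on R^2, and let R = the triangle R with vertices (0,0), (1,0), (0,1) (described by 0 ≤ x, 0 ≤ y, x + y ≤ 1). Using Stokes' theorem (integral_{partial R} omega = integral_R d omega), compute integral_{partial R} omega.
integral_(partial R) omega = 1

Stokes: integral_partial_R omega = integral_R d omega with d omega = (∂Q/∂x - ∂P/∂y) dx ∧ dy.
  ∂Q/∂x = 6*x
  ∂P/∂y = 0
  integrand = ∂Q/∂x - ∂P/∂y = 6*x.
Integrating over R: integral_0^1 integral_0^{1-x} (6*x) dy dx = 1.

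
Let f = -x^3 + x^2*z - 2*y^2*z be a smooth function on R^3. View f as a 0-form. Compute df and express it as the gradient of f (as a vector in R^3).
df = (x*(-3*x + 2*z)) dx + (-4*y*z) dy + (x^2 - 2*y^2) dz; grad f = (x*(-3*x + 2*z), -4*y*z, x^2 - 2*y^2)

For a 0-form f, d f = (∂f/∂x) dx + (∂f/∂y) dy + (∂f/∂z) dz. The components of the vector representation are exactly the entries of grad f in Cartesian coordinates:
  ∂f/∂x = x*(-3*x + 2*z)
  ∂f/∂y = -4*y*z
  ∂f/∂z = x^2 - 2*y^2.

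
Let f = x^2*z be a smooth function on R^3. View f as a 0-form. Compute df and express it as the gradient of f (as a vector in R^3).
df = (2*x*z) dx + (0) dy + (x^2) dz; grad f = (2*x*z, 0, x^2)

For a 0-form f, d f = (∂f/∂x) dx + (∂f/∂y) dy + (∂f/∂z) dz. The components of the vector representation are exactly the entries of grad f in Cartesian coordinates:
  ∂f/∂x = 2*x*z
  ∂f/∂y = 0
  ∂f/∂z = x^2.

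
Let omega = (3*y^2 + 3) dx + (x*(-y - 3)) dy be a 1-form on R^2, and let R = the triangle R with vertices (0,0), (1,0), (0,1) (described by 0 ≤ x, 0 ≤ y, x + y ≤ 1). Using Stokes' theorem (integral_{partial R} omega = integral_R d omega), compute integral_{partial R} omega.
integral_(partial R) omega = -8/3

Stokes: integral_partial_R omega = integral_R d omega with d omega = (∂Q/∂x - ∂P/∂y) dx ∧ dy.
  ∂Q/∂x = -y - 3
  ∂P/∂y = 6*y
  integrand = ∂Q/∂x - ∂P/∂y = -7*y - 3.
Integrating over R: integral_0^1 integral_0^{1-x} (-7*y - 3) dy dx = -8/3.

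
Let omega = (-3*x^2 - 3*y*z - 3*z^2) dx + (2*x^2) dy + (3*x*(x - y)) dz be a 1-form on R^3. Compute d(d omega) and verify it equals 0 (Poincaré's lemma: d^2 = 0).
d(d omega) = 0

Step 1: d omega = sum_{i<j} (∂f_j/∂x_i - ∂f_i/∂x_j) dx_i ∧ dx_j:
  coeff of dx ∧ dy: 4*x + 3*z
  coeff of dx ∧ dz: 6*x + 6*z
  coeff of dy ∧ dz: -3*x
Step 2: Apply d again to each 2-form coefficient. The only possible 3-form in R^3 is dx ∧ dy ∧ dz, with coefficient
  ∂(coeff of dy∧dz)/∂x - ∂(coeff of dx∧dz)/∂y + ∂(coeff of dx∧dy)/∂z
  = ∂/∂x (-3*x) - ∂/∂y (6*x + 6*z) + ∂/∂z (4*x + 3*z).
Each of these terms simplifies to sums of mixed partials that cancel in pairs. The result is 0 (by equality of mixed partials for smooth functions — Schwarz / Clairaut).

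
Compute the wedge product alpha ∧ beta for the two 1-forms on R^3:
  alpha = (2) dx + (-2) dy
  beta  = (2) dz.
alpha ∧ beta = (4) dx ∧ dz + (-4) dy ∧ dz

Distribute the wedge, using dx_i ∧ dx_j = -dx_j ∧ dx_i and dx_i ∧ dx_i = 0. For each pair (i, j) with i < j, the coefficient of dx_i ∧ dx_j in alpha ∧ beta is (alpha_i * beta_j - alpha_j * beta_i). Collecting: alpha ∧ beta = (4) dx ∧ dz + (-4) dy ∧ dz.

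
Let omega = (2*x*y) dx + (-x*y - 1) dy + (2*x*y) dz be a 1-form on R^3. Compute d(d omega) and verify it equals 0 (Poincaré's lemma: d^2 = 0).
d(d omega) = 0

Step 1: d omega = sum_{i<j} (∂f_j/∂x_i - ∂f_i/∂x_j) dx_i ∧ dx_j:
  coeff of dx ∧ dy: -2*x - y
  coeff of dx ∧ dz: 2*y
  coeff of dy ∧ dz: 2*x
Step 2: Apply d again to each 2-form coefficient. The only possible 3-form in R^3 is dx ∧ dy ∧ dz, with coefficient
  ∂(coeff of dy∧dz)/∂x - ∂(coeff of dx∧dz)/∂y + ∂(coeff of dx∧dy)/∂z
  = ∂/∂x (2*x) - ∂/∂y (2*y) + ∂/∂z (-2*x - y).
Each of these terms simplifies to sums of mixed partials that cancel in pairs. The result is 0 (by equality of mixed partials for smooth functions — Schwarz / Clairaut).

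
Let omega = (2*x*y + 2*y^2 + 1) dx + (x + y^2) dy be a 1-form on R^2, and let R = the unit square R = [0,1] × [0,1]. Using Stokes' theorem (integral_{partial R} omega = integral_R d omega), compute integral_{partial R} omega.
integral_(partial R) omega = -2

Stokes: integral_partial_R omega = integral_R d omega with d omega = (∂Q/∂x - ∂P/∂y) dx ∧ dy.
  ∂Q/∂x = 1
  ∂P/∂y = 2*x + 4*y
  integrand = ∂Q/∂x - ∂P/∂y = -2*x - 4*y + 1.
Integrating over R: integral_0^1 integral_0^1 (-2*x - 4*y + 1) dx dy = -2.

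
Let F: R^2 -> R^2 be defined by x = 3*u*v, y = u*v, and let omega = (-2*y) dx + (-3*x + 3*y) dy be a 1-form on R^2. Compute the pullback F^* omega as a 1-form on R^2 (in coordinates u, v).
F^* omega = (-12*u*v^2) du + (-12*u^2*v) dv

Using F^*(f dg) = (f ∘ F) d(g ∘ F), substitute each coordinate x_i by F_i(u, v) in f_i, and replace dx_i by d F_i = (∂F_i/∂u) du + (∂F_i/∂v) dv.
  For the x component: f_1(F) = -2*u*v; d F_1 = (3*v) du + (3*u) dv
  For the y component: f_2(F) = -6*u*v; d F_2 = (v) du + (u) dv
Combining and collecting du, dv coefficients:
  coeff of du: -12*u*v^2
  coeff of dv: -12*u^2*v
F^* omega = (-12*u*v^2) du + (-12*u^2*v) dv.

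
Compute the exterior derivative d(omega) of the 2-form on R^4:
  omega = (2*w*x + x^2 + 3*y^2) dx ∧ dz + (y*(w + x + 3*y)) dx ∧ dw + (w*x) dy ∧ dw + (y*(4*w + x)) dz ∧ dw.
d(omega) = (-6*y) dx ∧ dy ∧ dz + (2*x + y) dx ∧ dz ∧ dw + (-x - 6*y) dx ∧ dy ∧ dw + (4*w + x) dy ∧ dz ∧ dw

For a 2-form omega = sum_{i<j} g_{ij} dx_i ∧ dx_j, the exterior derivative is
  d(omega) = sum_{i<j} d(g_{ij}) ∧ dx_i ∧ dx_j = sum_{i<j, k} (∂g_{ij}/∂x_k) dx_k ∧ dx_i ∧ dx_j.
Expand each term, using dx_k ∧ dx_i ∧ dx_j = sgn(permutation) dx_{(a)} ∧ dx_{(b)} ∧ dx_{(c)} with (a < b < c) sorted:
  d(2*w*x + x^2 + 3*y^2) includes (∂/∂y)(2*w*x + x^2 + 3*y^2) dy = (6*y) dy, which multiplied by dx ∧ dz gives (-6*y) dx ∧ dy ∧ dz
  d(2*w*x + x^2 + 3*y^2) includes (∂/∂w)(2*w*x + x^2 + 3*y^2) dw = (2*x) dw, which multiplied by dx ∧ dz gives (2*x) dx ∧ dz ∧ dw
  d(y*(w + x + 3*y)) includes (∂/∂y)(y*(w + x + 3*y)) dy = (w + x + 6*y) dy, which multiplied by dx ∧ dw gives (-w - x - 6*y) dx ∧ dy ∧ dw
  d(w*x) includes (∂/∂x)(w*x) dx = (w) dx, which multiplied by dy ∧ dw gives (w) dx ∧ dy ∧ dw
  d(y*(4*w + x)) includes (∂/∂x)(y*(4*w + x)) dx = (y) dx, which multiplied by dz ∧ dw gives (y) dx ∧ dz ∧ dw
  d(y*(4*w + x)) includes (∂/∂y)(y*(4*w + x)) dy = (4*w + x) dy, which multiplied by dz ∧ dw gives (4*w + x) dy ∧ dz ∧ dw
Collecting like 3-forms: d(omega) = (-6*y) dx ∧ dy ∧ dz + (2*x + y) dx ∧ dz ∧ dw + (-x - 6*y) dx ∧ dy ∧ dw + (4*w + x) dy ∧ dz ∧ dw.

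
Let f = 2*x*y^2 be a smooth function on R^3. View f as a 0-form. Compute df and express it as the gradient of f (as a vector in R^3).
df = (2*y^2) dx + (4*x*y) dy + (0) dz; grad f = (2*y^2, 4*x*y, 0)

For a 0-form f, d f = (∂f/∂x) dx + (∂f/∂y) dy + (∂f/∂z) dz. The components of the vector representation are exactly the entries of grad f in Cartesian coordinates:
  ∂f/∂x = 2*y^2
  ∂f/∂y = 4*x*y
  ∂f/∂z = 0.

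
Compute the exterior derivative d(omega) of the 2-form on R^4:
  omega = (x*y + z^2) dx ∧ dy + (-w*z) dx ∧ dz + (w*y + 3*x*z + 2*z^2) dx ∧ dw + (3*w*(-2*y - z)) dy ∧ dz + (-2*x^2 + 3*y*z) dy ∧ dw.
d(omega) = (2*z) dx ∧ dy ∧ dz + (-3*x - 5*z) dx ∧ dz ∧ dw + (-w - 4*x) dx ∧ dy ∧ dw + (-9*y - 3*z) dy ∧ dz ∧ dw

For a 2-form omega = sum_{i<j} g_{ij} dx_i ∧ dx_j, the exterior derivative is
  d(omega) = sum_{i<j} d(g_{ij}) ∧ dx_i ∧ dx_j = sum_{i<j, k} (∂g_{ij}/∂x_k) dx_k ∧ dx_i ∧ dx_j.
Expand each term, using dx_k ∧ dx_i ∧ dx_j = sgn(permutation) dx_{(a)} ∧ dx_{(b)} ∧ dx_{(c)} with (a < b < c) sorted:
  d(x*y + z^2) includes (∂/∂z)(x*y + z^2) dz = (2*z) dz, which multiplied by dx ∧ dy gives (2*z) dx ∧ dy ∧ dz
  d(-w*z) includes (∂/∂w)(-w*z) dw = (-z) dw, which multiplied by dx ∧ dz gives (-z) dx ∧ dz ∧ dw
  d(w*y + 3*x*z + 2*z^2) includes (∂/∂y)(w*y + 3*x*z + 2*z^2) dy = (w) dy, which multiplied by dx ∧ dw gives (-w) dx ∧ dy ∧ dw
  d(w*y + 3*x*z + 2*z^2) includes (∂/∂z)(w*y + 3*x*z + 2*z^2) dz = (3*x + 4*z) dz, which multiplied by dx ∧ dw gives (-3*x - 4*z) dx ∧ dz ∧ dw
  d(3*w*(-2*y - z)) includes (∂/∂w)(3*w*(-2*y - z)) dw = (-6*y - 3*z) dw, which multiplied by dy ∧ dz gives (-6*y - 3*z) dy ∧ dz ∧ dw
  d(-2*x^2 + 3*y*z) includes (∂/∂x)(-2*x^2 + 3*y*z) dx = (-4*x) dx, which multiplied by dy ∧ dw gives (-4*x) dx ∧ dy ∧ dw
  d(-2*x^2 + 3*y*z) includes (∂/∂z)(-2*x^2 + 3*y*z) dz = (3*y) dz, which multiplied by dy ∧ dw gives (-3*y) dy ∧ dz ∧ dw
Collecting like 3-forms: d(omega) = (2*z) dx ∧ dy ∧ dz + (-3*x - 5*z) dx ∧ dz ∧ dw + (-w - 4*x) dx ∧ dy ∧ dw + (-9*y - 3*z) dy ∧ dz ∧ dw.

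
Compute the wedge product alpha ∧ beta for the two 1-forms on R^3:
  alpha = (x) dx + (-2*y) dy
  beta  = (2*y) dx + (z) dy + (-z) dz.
alpha ∧ beta = (x*z + 4*y^2) dx ∧ dy + (-x*z) dx ∧ dz + (2*y*z) dy ∧ dz

Distribute the wedge, using dx_i ∧ dx_j = -dx_j ∧ dx_i and dx_i ∧ dx_i = 0. For each pair (i, j) with i < j, the coefficient of dx_i ∧ dx_j in alpha ∧ beta is (alpha_i * beta_j - alpha_j * beta_i). Collecting: alpha ∧ beta = (x*z + 4*y^2) dx ∧ dy + (-x*z) dx ∧ dz + (2*y*z) dy ∧ dz.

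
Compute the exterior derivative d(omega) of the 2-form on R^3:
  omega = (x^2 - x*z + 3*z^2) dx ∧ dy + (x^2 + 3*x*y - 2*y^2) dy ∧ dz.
d(omega) = (x + 3*y + 6*z) dx ∧ dy ∧ dz

For a 2-form omega = sum_{i<j} g_{ij} dx_i ∧ dx_j, the exterior derivative is
  d(omega) = sum_{i<j} d(g_{ij}) ∧ dx_i ∧ dx_j = sum_{i<j, k} (∂g_{ij}/∂x_k) dx_k ∧ dx_i ∧ dx_j.
Expand each term, using dx_k ∧ dx_i ∧ dx_j = sgn(permutation) dx_{(a)} ∧ dx_{(b)} ∧ dx_{(c)} with (a < b < c) sorted:
  d(x^2 - x*z + 3*z^2) includes (∂/∂z)(x^2 - x*z + 3*z^2) dz = (-x + 6*z) dz, which multiplied by dx ∧ dy gives (-x + 6*z) dx ∧ dy ∧ dz
  d(x^2 + 3*x*y - 2*y^2) includes (∂/∂x)(x^2 + 3*x*y - 2*y^2) dx = (2*x + 3*y) dx, which multiplied by dy ∧ dz gives (2*x + 3*y) dx ∧ dy ∧ dz
Collecting like 3-forms: d(omega) = (x + 3*y + 6*z) dx ∧ dy ∧ dz.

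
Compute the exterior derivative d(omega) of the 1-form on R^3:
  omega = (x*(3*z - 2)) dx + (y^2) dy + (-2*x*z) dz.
d(omega) = (-3*x - 2*z) dx ∧ dz

For a 1-form omega = sum_i f_i dx_i, the exterior derivative is
  d(omega) = sum_{i < j} (∂f_j/∂x_i - ∂f_i/∂x_j) dx_i ∧ dx_j.
  coefficient of dx ∧ dz: ∂f_3/∂x - ∂f_1/∂z = ∂(-2*x*z)/∂x - ∂(x*(3*z - 2))/∂z = -3*x - 2*z
Assembling: d(omega) = (-3*x - 2*z) dx ∧ dz.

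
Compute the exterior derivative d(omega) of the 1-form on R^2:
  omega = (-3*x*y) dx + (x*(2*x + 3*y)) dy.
d(omega) = (7*x + 3*y) dx ∧ dy

For a 1-form omega = sum_i f_i dx_i, the exterior derivative is
  d(omega) = sum_{i < j} (∂f_j/∂x_i - ∂f_i/∂x_j) dx_i ∧ dx_j.
  coefficient of dx ∧ dy: ∂f_2/∂x - ∂f_1/∂y = ∂(x*(2*x + 3*y))/∂x - ∂(-3*x*y)/∂y = 7*x + 3*y
Assembling: d(omega) = (7*x + 3*y) dx ∧ dy.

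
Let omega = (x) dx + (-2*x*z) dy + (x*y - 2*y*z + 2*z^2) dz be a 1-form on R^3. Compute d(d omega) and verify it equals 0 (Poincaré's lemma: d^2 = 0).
d(d omega) = 0

Step 1: d omega = sum_{i<j} (∂f_j/∂x_i - ∂f_i/∂x_j) dx_i ∧ dx_j:
  coeff of dx ∧ dy: -2*z
  coeff of dx ∧ dz: y
  coeff of dy ∧ dz: 3*x - 2*z
Step 2: Apply d again to each 2-form coefficient. The only possible 3-form in R^3 is dx ∧ dy ∧ dz, with coefficient
  ∂(coeff of dy∧dz)/∂x - ∂(coeff of dx∧dz)/∂y + ∂(coeff of dx∧dy)/∂z
  = ∂/∂x (3*x - 2*z) - ∂/∂y (y) + ∂/∂z (-2*z).
Each of these terms simplifies to sums of mixed partials that cancel in pairs. The result is 0 (by equality of mixed partials for smooth functions — Schwarz / Clairaut).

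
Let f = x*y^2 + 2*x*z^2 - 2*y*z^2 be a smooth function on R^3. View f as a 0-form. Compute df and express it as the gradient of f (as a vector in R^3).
df = (y^2 + 2*z^2) dx + (2*x*y - 2*z^2) dy + (4*z*(x - y)) dz; grad f = (y^2 + 2*z^2, 2*x*y - 2*z^2, 4*z*(x - y))

For a 0-form f, d f = (∂f/∂x) dx + (∂f/∂y) dy + (∂f/∂z) dz. The components of the vector representation are exactly the entries of grad f in Cartesian coordinates:
  ∂f/∂x = y^2 + 2*z^2
  ∂f/∂y = 2*x*y - 2*z^2
  ∂f/∂z = 4*z*(x - y).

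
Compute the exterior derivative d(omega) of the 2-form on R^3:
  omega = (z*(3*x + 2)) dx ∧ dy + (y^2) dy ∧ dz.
d(omega) = (3*x + 2) dx ∧ dy ∧ dz

For a 2-form omega = sum_{i<j} g_{ij} dx_i ∧ dx_j, the exterior derivative is
  d(omega) = sum_{i<j} d(g_{ij}) ∧ dx_i ∧ dx_j = sum_{i<j, k} (∂g_{ij}/∂x_k) dx_k ∧ dx_i ∧ dx_j.
Expand each term, using dx_k ∧ dx_i ∧ dx_j = sgn(permutation) dx_{(a)} ∧ dx_{(b)} ∧ dx_{(c)} with (a < b < c) sorted:
  d(z*(3*x + 2)) includes (∂/∂z)(z*(3*x + 2)) dz = (3*x + 2) dz, which multiplied by dx ∧ dy gives (3*x + 2) dx ∧ dy ∧ dz
Collecting like 3-forms: d(omega) = (3*x + 2) dx ∧ dy ∧ dz.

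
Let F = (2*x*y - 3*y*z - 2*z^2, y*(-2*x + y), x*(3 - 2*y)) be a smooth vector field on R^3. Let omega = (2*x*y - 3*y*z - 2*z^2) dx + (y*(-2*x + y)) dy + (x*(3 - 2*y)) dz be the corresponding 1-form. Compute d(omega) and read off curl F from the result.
d(omega) = (-2*x) dy ∧ dz + (-y - 4*z - 3) dz ∧ dx + (-2*x - 2*y + 3*z) dx ∧ dy; curl F = (-2*x, -y - 4*z - 3, -2*x - 2*y + 3*z)

d omega = sum_{i<j} (∂f_j/∂x_i - ∂f_i/∂x_j) dx_i ∧ dx_j. Under the identification (dy ∧ dz, dz ∧ dx, dx ∧ dy) ↔ (e_x, e_y, e_z), the coefficients are exactly the components of curl F. Compute:
  ∂R/∂y - ∂Q/∂z = (-2*x) - (0) = -2*x
  ∂P/∂z - ∂R/∂x = (-3*y - 4*z) - (3 - 2*y) = -y - 4*z - 3
  ∂Q/∂x - ∂P/∂y = (-2*y) - (2*x - 3*z) = -2*x - 2*y + 3*z.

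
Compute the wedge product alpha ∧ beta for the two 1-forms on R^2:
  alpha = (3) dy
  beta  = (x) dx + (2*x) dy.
alpha ∧ beta = (-3*x) dx ∧ dy

Distribute the wedge, using dx_i ∧ dx_j = -dx_j ∧ dx_i and dx_i ∧ dx_i = 0. For each pair (i, j) with i < j, the coefficient of dx_i ∧ dx_j in alpha ∧ beta is (alpha_i * beta_j - alpha_j * beta_i). Collecting: alpha ∧ beta = (-3*x) dx ∧ dy.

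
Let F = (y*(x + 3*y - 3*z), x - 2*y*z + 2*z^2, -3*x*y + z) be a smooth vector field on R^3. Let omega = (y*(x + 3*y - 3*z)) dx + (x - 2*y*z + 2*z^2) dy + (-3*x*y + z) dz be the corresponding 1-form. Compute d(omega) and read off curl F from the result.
d(omega) = (-3*x + 2*y - 4*z) dy ∧ dz + (0) dz ∧ dx + (-x - 6*y + 3*z + 1) dx ∧ dy; curl F = (-3*x + 2*y - 4*z, 0, -x - 6*y + 3*z + 1)

d omega = sum_{i<j} (∂f_j/∂x_i - ∂f_i/∂x_j) dx_i ∧ dx_j. Under the identification (dy ∧ dz, dz ∧ dx, dx ∧ dy) ↔ (e_x, e_y, e_z), the coefficients are exactly the components of curl F. Compute:
  ∂R/∂y - ∂Q/∂z = (-3*x) - (-2*y + 4*z) = -3*x + 2*y - 4*z
  ∂P/∂z - ∂R/∂x = (-3*y) - (-3*y) = 0
  ∂Q/∂x - ∂P/∂y = (1) - (x + 6*y - 3*z) = -x - 6*y + 3*z + 1.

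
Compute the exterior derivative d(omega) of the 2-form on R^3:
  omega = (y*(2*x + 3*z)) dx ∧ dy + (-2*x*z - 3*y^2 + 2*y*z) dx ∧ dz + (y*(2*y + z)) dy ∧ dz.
d(omega) = (9*y - 2*z) dx ∧ dy ∧ dz

For a 2-form omega = sum_{i<j} g_{ij} dx_i ∧ dx_j, the exterior derivative is
  d(omega) = sum_{i<j} d(g_{ij}) ∧ dx_i ∧ dx_j = sum_{i<j, k} (∂g_{ij}/∂x_k) dx_k ∧ dx_i ∧ dx_j.
Expand each term, using dx_k ∧ dx_i ∧ dx_j = sgn(permutation) dx_{(a)} ∧ dx_{(b)} ∧ dx_{(c)} with (a < b < c) sorted:
  d(y*(2*x + 3*z)) includes (∂/∂z)(y*(2*x + 3*z)) dz = (3*y) dz, which multiplied by dx ∧ dy gives (3*y) dx ∧ dy ∧ dz
  d(-2*x*z - 3*y^2 + 2*y*z) includes (∂/∂y)(-2*x*z - 3*y^2 + 2*y*z) dy = (-6*y + 2*z) dy, which multiplied by dx ∧ dz gives (6*y - 2*z) dx ∧ dy ∧ dz
Collecting like 3-forms: d(omega) = (9*y - 2*z) dx ∧ dy ∧ dz.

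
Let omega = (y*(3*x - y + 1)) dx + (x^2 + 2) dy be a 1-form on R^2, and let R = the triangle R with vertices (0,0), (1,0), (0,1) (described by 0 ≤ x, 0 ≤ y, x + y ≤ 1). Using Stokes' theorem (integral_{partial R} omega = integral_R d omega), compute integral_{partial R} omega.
integral_(partial R) omega = -1/3

Stokes: integral_partial_R omega = integral_R d omega with d omega = (∂Q/∂x - ∂P/∂y) dx ∧ dy.
  ∂Q/∂x = 2*x
  ∂P/∂y = 3*x - 2*y + 1
  integrand = ∂Q/∂x - ∂P/∂y = -x + 2*y - 1.
Integrating over R: integral_0^1 integral_0^{1-x} (-x + 2*y - 1) dy dx = -1/3.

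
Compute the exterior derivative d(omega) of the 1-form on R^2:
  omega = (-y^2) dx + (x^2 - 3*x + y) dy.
d(omega) = (2*x + 2*y - 3) dx ∧ dy

For a 1-form omega = sum_i f_i dx_i, the exterior derivative is
  d(omega) = sum_{i < j} (∂f_j/∂x_i - ∂f_i/∂x_j) dx_i ∧ dx_j.
  coefficient of dx ∧ dy: ∂f_2/∂x - ∂f_1/∂y = ∂(x^2 - 3*x + y)/∂x - ∂(-y^2)/∂y = 2*x + 2*y - 3
Assembling: d(omega) = (2*x + 2*y - 3) dx ∧ dy.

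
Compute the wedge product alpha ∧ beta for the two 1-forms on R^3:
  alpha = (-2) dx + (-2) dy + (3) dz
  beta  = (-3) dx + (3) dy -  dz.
alpha ∧ beta = (-12) dx ∧ dy + (11) dx ∧ dz + (-7) dy ∧ dz

Distribute the wedge, using dx_i ∧ dx_j = -dx_j ∧ dx_i and dx_i ∧ dx_i = 0. For each pair (i, j) with i < j, the coefficient of dx_i ∧ dx_j in alpha ∧ beta is (alpha_i * beta_j - alpha_j * beta_i). Collecting: alpha ∧ beta = (-12) dx ∧ dy + (11) dx ∧ dz + (-7) dy ∧ dz.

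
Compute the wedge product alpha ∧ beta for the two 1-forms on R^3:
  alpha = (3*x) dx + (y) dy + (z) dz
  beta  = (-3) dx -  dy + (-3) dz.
alpha ∧ beta = (-3*x + 3*y) dx ∧ dy + (-9*x + 3*z) dx ∧ dz + (-3*y + z) dy ∧ dz

Distribute the wedge, using dx_i ∧ dx_j = -dx_j ∧ dx_i and dx_i ∧ dx_i = 0. For each pair (i, j) with i < j, the coefficient of dx_i ∧ dx_j in alpha ∧ beta is (alpha_i * beta_j - alpha_j * beta_i). Collecting: alpha ∧ beta = (-3*x + 3*y) dx ∧ dy + (-9*x + 3*z) dx ∧ dz + (-3*y + z) dy ∧ dz.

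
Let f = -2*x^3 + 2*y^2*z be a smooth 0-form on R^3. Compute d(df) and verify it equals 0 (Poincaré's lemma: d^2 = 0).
d(df) = 0

Step 1: df = sum_i (∂f/∂x_i) dx_i = (-6*x^2) dx + (4*y*z) dy + (2*y^2) dz.
Step 2: Apply d again. Using the 1-form formula, the coefficient of dx ∧ dy in d(df) is ∂^2 f/∂x ∂y - ∂^2 f/∂y ∂x = (0) - (0) = 0 (equality of mixed partials for smooth f).
Similarly for dx ∧ dz and dy ∧ dz — all coefficients vanish. So d(df) = 0.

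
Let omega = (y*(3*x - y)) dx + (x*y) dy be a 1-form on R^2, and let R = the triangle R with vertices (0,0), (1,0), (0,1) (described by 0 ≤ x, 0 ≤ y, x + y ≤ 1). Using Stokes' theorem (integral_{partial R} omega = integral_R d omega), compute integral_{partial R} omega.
integral_(partial R) omega = 0

Stokes: integral_partial_R omega = integral_R d omega with d omega = (∂Q/∂x - ∂P/∂y) dx ∧ dy.
  ∂Q/∂x = y
  ∂P/∂y = 3*x - 2*y
  integrand = ∂Q/∂x - ∂P/∂y = -3*x + 3*y.
Integrating over R: integral_0^1 integral_0^{1-x} (-3*x + 3*y) dy dx = 0.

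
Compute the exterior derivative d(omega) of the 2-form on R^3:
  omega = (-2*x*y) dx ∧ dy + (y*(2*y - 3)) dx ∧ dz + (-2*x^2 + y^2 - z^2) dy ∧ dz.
d(omega) = (-4*x - 4*y + 3) dx ∧ dy ∧ dz

For a 2-form omega = sum_{i<j} g_{ij} dx_i ∧ dx_j, the exterior derivative is
  d(omega) = sum_{i<j} d(g_{ij}) ∧ dx_i ∧ dx_j = sum_{i<j, k} (∂g_{ij}/∂x_k) dx_k ∧ dx_i ∧ dx_j.
Expand each term, using dx_k ∧ dx_i ∧ dx_j = sgn(permutation) dx_{(a)} ∧ dx_{(b)} ∧ dx_{(c)} with (a < b < c) sorted:
  d(y*(2*y - 3)) includes (∂/∂y)(y*(2*y - 3)) dy = (4*y - 3) dy, which multiplied by dx ∧ dz gives (3 - 4*y) dx ∧ dy ∧ dz
  d(-2*x^2 + y^2 - z^2) includes (∂/∂x)(-2*x^2 + y^2 - z^2) dx = (-4*x) dx, which multiplied by dy ∧ dz gives (-4*x) dx ∧ dy ∧ dz
Collecting like 3-forms: d(omega) = (-4*x - 4*y + 3) dx ∧ dy ∧ dz.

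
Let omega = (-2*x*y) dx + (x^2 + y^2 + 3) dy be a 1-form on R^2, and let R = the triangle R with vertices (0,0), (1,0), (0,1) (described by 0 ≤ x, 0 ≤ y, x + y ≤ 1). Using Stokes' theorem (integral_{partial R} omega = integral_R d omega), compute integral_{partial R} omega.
integral_(partial R) omega = 2/3

Stokes: integral_partial_R omega = integral_R d omega with d omega = (∂Q/∂x - ∂P/∂y) dx ∧ dy.
  ∂Q/∂x = 2*x
  ∂P/∂y = -2*x
  integrand = ∂Q/∂x - ∂P/∂y = 4*x.
Integrating over R: integral_0^1 integral_0^{1-x} (4*x) dy dx = 2/3.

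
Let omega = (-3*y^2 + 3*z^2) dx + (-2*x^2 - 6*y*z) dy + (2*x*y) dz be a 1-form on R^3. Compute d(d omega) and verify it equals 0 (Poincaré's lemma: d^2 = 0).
d(d omega) = 0

Step 1: d omega = sum_{i<j} (∂f_j/∂x_i - ∂f_i/∂x_j) dx_i ∧ dx_j:
  coeff of dx ∧ dy: -4*x + 6*y
  coeff of dx ∧ dz: 2*y - 6*z
  coeff of dy ∧ dz: 2*x + 6*y
Step 2: Apply d again to each 2-form coefficient. The only possible 3-form in R^3 is dx ∧ dy ∧ dz, with coefficient
  ∂(coeff of dy∧dz)/∂x - ∂(coeff of dx∧dz)/∂y + ∂(coeff of dx∧dy)/∂z
  = ∂/∂x (2*x + 6*y) - ∂/∂y (2*y - 6*z) + ∂/∂z (-4*x + 6*y).
Each of these terms simplifies to sums of mixed partials that cancel in pairs. The result is 0 (by equality of mixed partials for smooth functions — Schwarz / Clairaut).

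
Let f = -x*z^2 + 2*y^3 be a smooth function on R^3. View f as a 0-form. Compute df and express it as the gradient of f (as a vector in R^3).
df = (-z^2) dx + (6*y^2) dy + (-2*x*z) dz; grad f = (-z^2, 6*y^2, -2*x*z)

For a 0-form f, d f = (∂f/∂x) dx + (∂f/∂y) dy + (∂f/∂z) dz. The components of the vector representation are exactly the entries of grad f in Cartesian coordinates:
  ∂f/∂x = -z^2
  ∂f/∂y = 6*y^2
  ∂f/∂z = -2*x*z.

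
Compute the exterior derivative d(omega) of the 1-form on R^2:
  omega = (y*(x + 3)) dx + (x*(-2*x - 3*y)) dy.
d(omega) = (-5*x - 3*y - 3) dx ∧ dy

For a 1-form omega = sum_i f_i dx_i, the exterior derivative is
  d(omega) = sum_{i < j} (∂f_j/∂x_i - ∂f_i/∂x_j) dx_i ∧ dx_j.
  coefficient of dx ∧ dy: ∂f_2/∂x - ∂f_1/∂y = ∂(x*(-2*x - 3*y))/∂x - ∂(y*(x + 3))/∂y = -5*x - 3*y - 3
Assembling: d(omega) = (-5*x - 3*y - 3) dx ∧ dy.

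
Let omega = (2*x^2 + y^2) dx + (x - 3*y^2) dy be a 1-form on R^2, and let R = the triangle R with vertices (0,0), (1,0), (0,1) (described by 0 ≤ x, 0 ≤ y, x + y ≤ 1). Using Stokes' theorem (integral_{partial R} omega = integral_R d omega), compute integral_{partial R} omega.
integral_(partial R) omega = 1/6

Stokes: integral_partial_R omega = integral_R d omega with d omega = (∂Q/∂x - ∂P/∂y) dx ∧ dy.
  ∂Q/∂x = 1
  ∂P/∂y = 2*y
  integrand = ∂Q/∂x - ∂P/∂y = 1 - 2*y.
Integrating over R: integral_0^1 integral_0^{1-x} (1 - 2*y) dy dx = 1/6.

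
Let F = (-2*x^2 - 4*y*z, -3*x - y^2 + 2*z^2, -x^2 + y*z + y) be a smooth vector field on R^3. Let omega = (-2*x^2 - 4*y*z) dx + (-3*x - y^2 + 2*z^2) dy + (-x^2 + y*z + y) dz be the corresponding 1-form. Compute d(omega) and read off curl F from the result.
d(omega) = (1 - 3*z) dy ∧ dz + (2*x - 4*y) dz ∧ dx + (4*z - 3) dx ∧ dy; curl F = (1 - 3*z, 2*x - 4*y, 4*z - 3)

d omega = sum_{i<j} (∂f_j/∂x_i - ∂f_i/∂x_j) dx_i ∧ dx_j. Under the identification (dy ∧ dz, dz ∧ dx, dx ∧ dy) ↔ (e_x, e_y, e_z), the coefficients are exactly the components of curl F. Compute:
  ∂R/∂y - ∂Q/∂z = (z + 1) - (4*z) = 1 - 3*z
  ∂P/∂z - ∂R/∂x = (-4*y) - (-2*x) = 2*x - 4*y
  ∂Q/∂x - ∂P/∂y = (-3) - (-4*z) = 4*z - 3.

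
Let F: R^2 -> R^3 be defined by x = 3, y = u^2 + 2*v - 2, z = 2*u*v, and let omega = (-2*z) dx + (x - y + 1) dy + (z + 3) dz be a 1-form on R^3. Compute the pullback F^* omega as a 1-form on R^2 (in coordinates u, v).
F^* omega = (-2*u^3 + 4*u*v^2 - 4*u*v + 12*u + 6*v) du + (4*u^2*v - 2*u^2 + 6*u - 4*v + 12) dv

Using F^*(f dg) = (f ∘ F) d(g ∘ F), substitute each coordinate x_i by F_i(u, v) in f_i, and replace dx_i by d F_i = (∂F_i/∂u) du + (∂F_i/∂v) dv.
  For the x component: f_1(F) = -4*u*v; d F_1 = (0) du + (0) dv
  For the y component: f_2(F) = -u^2 - 2*v + 6; d F_2 = (2*u) du + (2) dv
  For the z component: f_3(F) = 2*u*v + 3; d F_3 = (2*v) du + (2*u) dv
Combining and collecting du, dv coefficients:
  coeff of du: -2*u^3 + 4*u*v^2 - 4*u*v + 12*u + 6*v
  coeff of dv: 4*u^2*v - 2*u^2 + 6*u - 4*v + 12
F^* omega = (-2*u^3 + 4*u*v^2 - 4*u*v + 12*u + 6*v) du + (4*u^2*v - 2*u^2 + 6*u - 4*v + 12) dv.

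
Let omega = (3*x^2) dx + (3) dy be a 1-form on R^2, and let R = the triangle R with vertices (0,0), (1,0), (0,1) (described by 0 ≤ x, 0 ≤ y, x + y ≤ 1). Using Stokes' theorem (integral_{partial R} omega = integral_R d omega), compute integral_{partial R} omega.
integral_(partial R) omega = 0

Stokes: integral_partial_R omega = integral_R d omega with d omega = (∂Q/∂x - ∂P/∂y) dx ∧ dy.
  ∂Q/∂x = 0
  ∂P/∂y = 0
  integrand = ∂Q/∂x - ∂P/∂y = 0.
Integrating over R: integral_0^1 integral_0^{1-x} (0) dy dx = 0.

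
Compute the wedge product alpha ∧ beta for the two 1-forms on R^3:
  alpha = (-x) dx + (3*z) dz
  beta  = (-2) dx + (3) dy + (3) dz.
alpha ∧ beta = (-3*x) dx ∧ dy + (-3*x + 6*z) dx ∧ dz + (-9*z) dy ∧ dz

Distribute the wedge, using dx_i ∧ dx_j = -dx_j ∧ dx_i and dx_i ∧ dx_i = 0. For each pair (i, j) with i < j, the coefficient of dx_i ∧ dx_j in alpha ∧ beta is (alpha_i * beta_j - alpha_j * beta_i). Collecting: alpha ∧ beta = (-3*x) dx ∧ dy + (-3*x + 6*z) dx ∧ dz + (-9*z) dy ∧ dz.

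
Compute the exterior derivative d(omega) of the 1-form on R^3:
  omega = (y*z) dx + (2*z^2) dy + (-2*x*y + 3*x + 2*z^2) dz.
d(omega) = (-z) dx ∧ dy + (3 - 3*y) dx ∧ dz + (-2*x - 4*z) dy ∧ dz

For a 1-form omega = sum_i f_i dx_i, the exterior derivative is
  d(omega) = sum_{i < j} (∂f_j/∂x_i - ∂f_i/∂x_j) dx_i ∧ dx_j.
  coefficient of dx ∧ dy: ∂f_2/∂x - ∂f_1/∂y = ∂(2*z^2)/∂x - ∂(y*z)/∂y = -z
  coefficient of dx ∧ dz: ∂f_3/∂x - ∂f_1/∂z = ∂(-2*x*y + 3*x + 2*z^2)/∂x - ∂(y*z)/∂z = 3 - 3*y
  coefficient of dy ∧ dz: ∂f_3/∂y - ∂f_2/∂z = ∂(-2*x*y + 3*x + 2*z^2)/∂y - ∂(2*z^2)/∂z = -2*x - 4*z
Assembling: d(omega) = (-z) dx ∧ dy + (3 - 3*y) dx ∧ dz + (-2*x - 4*z) dy ∧ dz.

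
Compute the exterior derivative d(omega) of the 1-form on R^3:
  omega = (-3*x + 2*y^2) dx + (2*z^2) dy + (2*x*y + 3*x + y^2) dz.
d(omega) = (-4*y) dx ∧ dy + (2*y + 3) dx ∧ dz + (2*x + 2*y - 4*z) dy ∧ dz

For a 1-form omega = sum_i f_i dx_i, the exterior derivative is
  d(omega) = sum_{i < j} (∂f_j/∂x_i - ∂f_i/∂x_j) dx_i ∧ dx_j.
  coefficient of dx ∧ dy: ∂f_2/∂x - ∂f_1/∂y = ∂(2*z^2)/∂x - ∂(-3*x + 2*y^2)/∂y = -4*y
  coefficient of dx ∧ dz: ∂f_3/∂x - ∂f_1/∂z = ∂(2*x*y + 3*x + y^2)/∂x - ∂(-3*x + 2*y^2)/∂z = 2*y + 3
  coefficient of dy ∧ dz: ∂f_3/∂y - ∂f_2/∂z = ∂(2*x*y + 3*x + y^2)/∂y - ∂(2*z^2)/∂z = 2*x + 2*y - 4*z
Assembling: d(omega) = (-4*y) dx ∧ dy + (2*y + 3) dx ∧ dz + (2*x + 2*y - 4*z) dy ∧ dz.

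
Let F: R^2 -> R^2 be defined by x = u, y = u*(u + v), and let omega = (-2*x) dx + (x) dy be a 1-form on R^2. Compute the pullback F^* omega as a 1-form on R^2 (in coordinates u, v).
F^* omega = (u*(2*u + v - 2)) du + (u^2) dv

Using F^*(f dg) = (f ∘ F) d(g ∘ F), substitute each coordinate x_i by F_i(u, v) in f_i, and replace dx_i by d F_i = (∂F_i/∂u) du + (∂F_i/∂v) dv.
  For the x component: f_1(F) = -2*u; d F_1 = (1) du + (0) dv
  For the y component: f_2(F) = u; d F_2 = (2*u + v) du + (u) dv
Combining and collecting du, dv coefficients:
  coeff of du: u*(2*u + v - 2)
  coeff of dv: u^2
F^* omega = (u*(2*u + v - 2)) du + (u^2) dv.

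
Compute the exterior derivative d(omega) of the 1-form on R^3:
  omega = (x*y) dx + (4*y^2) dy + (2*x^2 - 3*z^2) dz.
d(omega) = (-x) dx ∧ dy + (4*x) dx ∧ dz

For a 1-form omega = sum_i f_i dx_i, the exterior derivative is
  d(omega) = sum_{i < j} (∂f_j/∂x_i - ∂f_i/∂x_j) dx_i ∧ dx_j.
  coefficient of dx ∧ dy: ∂f_2/∂x - ∂f_1/∂y = ∂(4*y^2)/∂x - ∂(x*y)/∂y = -x
  coefficient of dx ∧ dz: ∂f_3/∂x - ∂f_1/∂z = ∂(2*x^2 - 3*z^2)/∂x - ∂(x*y)/∂z = 4*x
Assembling: d(omega) = (-x) dx ∧ dy + (4*x) dx ∧ dz.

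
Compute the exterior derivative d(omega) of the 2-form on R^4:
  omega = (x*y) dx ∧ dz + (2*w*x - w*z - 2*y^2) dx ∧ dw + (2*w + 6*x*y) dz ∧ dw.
d(omega) = (-x) dx ∧ dy ∧ dz + (4*y) dx ∧ dy ∧ dw + (w + 6*y) dx ∧ dz ∧ dw + (6*x) dy ∧ dz ∧ dw

For a 2-form omega = sum_{i<j} g_{ij} dx_i ∧ dx_j, the exterior derivative is
  d(omega) = sum_{i<j} d(g_{ij}) ∧ dx_i ∧ dx_j = sum_{i<j, k} (∂g_{ij}/∂x_k) dx_k ∧ dx_i ∧ dx_j.
Expand each term, using dx_k ∧ dx_i ∧ dx_j = sgn(permutation) dx_{(a)} ∧ dx_{(b)} ∧ dx_{(c)} with (a < b < c) sorted:
  d(x*y) includes (∂/∂y)(x*y) dy = (x) dy, which multiplied by dx ∧ dz gives (-x) dx ∧ dy ∧ dz
  d(2*w*x - w*z - 2*y^2) includes (∂/∂y)(2*w*x - w*z - 2*y^2) dy = (-4*y) dy, which multiplied by dx ∧ dw gives (4*y) dx ∧ dy ∧ dw
  d(2*w*x - w*z - 2*y^2) includes (∂/∂z)(2*w*x - w*z - 2*y^2) dz = (-w) dz, which multiplied by dx ∧ dw gives (w) dx ∧ dz ∧ dw
  d(2*w + 6*x*y) includes (∂/∂x)(2*w + 6*x*y) dx = (6*y) dx, which multiplied by dz ∧ dw gives (6*y) dx ∧ dz ∧ dw
  d(2*w + 6*x*y) includes (∂/∂y)(2*w + 6*x*y) dy = (6*x) dy, which multiplied by dz ∧ dw gives (6*x) dy ∧ dz ∧ dw
Collecting like 3-forms: d(omega) = (-x) dx ∧ dy ∧ dz + (4*y) dx ∧ dy ∧ dw + (w + 6*y) dx ∧ dz ∧ dw + (6*x) dy ∧ dz ∧ dw.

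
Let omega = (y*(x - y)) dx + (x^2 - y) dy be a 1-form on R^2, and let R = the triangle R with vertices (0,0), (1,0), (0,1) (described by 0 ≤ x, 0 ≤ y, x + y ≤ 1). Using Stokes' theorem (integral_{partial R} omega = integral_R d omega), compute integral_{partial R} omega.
integral_(partial R) omega = 1/2

Stokes: integral_partial_R omega = integral_R d omega with d omega = (∂Q/∂x - ∂P/∂y) dx ∧ dy.
  ∂Q/∂x = 2*x
  ∂P/∂y = x - 2*y
  integrand = ∂Q/∂x - ∂P/∂y = x + 2*y.
Integrating over R: integral_0^1 integral_0^{1-x} (x + 2*y) dy dx = 1/2.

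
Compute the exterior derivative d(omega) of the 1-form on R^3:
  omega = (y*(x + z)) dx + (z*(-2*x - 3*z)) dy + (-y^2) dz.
d(omega) = (-x - 3*z) dx ∧ dy + (-y) dx ∧ dz + (2*x - 2*y + 6*z) dy ∧ dz

For a 1-form omega = sum_i f_i dx_i, the exterior derivative is
  d(omega) = sum_{i < j} (∂f_j/∂x_i - ∂f_i/∂x_j) dx_i ∧ dx_j.
  coefficient of dx ∧ dy: ∂f_2/∂x - ∂f_1/∂y = ∂(z*(-2*x - 3*z))/∂x - ∂(y*(x + z))/∂y = -x - 3*z
  coefficient of dx ∧ dz: ∂f_3/∂x - ∂f_1/∂z = ∂(-y^2)/∂x - ∂(y*(x + z))/∂z = -y
  coefficient of dy ∧ dz: ∂f_3/∂y - ∂f_2/∂z = ∂(-y^2)/∂y - ∂(z*(-2*x - 3*z))/∂z = 2*x - 2*y + 6*z
Assembling: d(omega) = (-x - 3*z) dx ∧ dy + (-y) dx ∧ dz + (2*x - 2*y + 6*z) dy ∧ dz.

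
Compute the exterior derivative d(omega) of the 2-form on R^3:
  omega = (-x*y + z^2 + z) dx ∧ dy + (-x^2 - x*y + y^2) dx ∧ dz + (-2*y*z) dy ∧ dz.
d(omega) = (x - 2*y + 2*z + 1) dx ∧ dy ∧ dz

For a 2-form omega = sum_{i<j} g_{ij} dx_i ∧ dx_j, the exterior derivative is
  d(omega) = sum_{i<j} d(g_{ij}) ∧ dx_i ∧ dx_j = sum_{i<j, k} (∂g_{ij}/∂x_k) dx_k ∧ dx_i ∧ dx_j.
Expand each term, using dx_k ∧ dx_i ∧ dx_j = sgn(permutation) dx_{(a)} ∧ dx_{(b)} ∧ dx_{(c)} with (a < b < c) sorted:
  d(-x*y + z^2 + z) includes (∂/∂z)(-x*y + z^2 + z) dz = (2*z + 1) dz, which multiplied by dx ∧ dy gives (2*z + 1) dx ∧ dy ∧ dz
  d(-x^2 - x*y + y^2) includes (∂/∂y)(-x^2 - x*y + y^2) dy = (-x + 2*y) dy, which multiplied by dx ∧ dz gives (x - 2*y) dx ∧ dy ∧ dz
Collecting like 3-forms: d(omega) = (x - 2*y + 2*z + 1) dx ∧ dy ∧ dz.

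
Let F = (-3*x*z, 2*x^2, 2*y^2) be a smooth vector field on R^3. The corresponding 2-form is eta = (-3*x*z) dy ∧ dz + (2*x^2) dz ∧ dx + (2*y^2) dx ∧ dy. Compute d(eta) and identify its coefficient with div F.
d(eta) = (-3*z) dx ∧ dy ∧ dz; div F = -3*z

For a 2-form in R^3 of the form above, applying d gives a 3-form with coefficient ∂P/∂x + ∂Q/∂y + ∂R/∂z:
  ∂P/∂x = -3*z
  ∂Q/∂y = 0
  ∂R/∂z = 0
Sum = -3*z, which is exactly div F.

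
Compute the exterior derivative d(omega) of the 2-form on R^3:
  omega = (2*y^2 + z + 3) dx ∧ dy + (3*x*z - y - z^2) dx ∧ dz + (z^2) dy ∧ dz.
d(omega) = (2) dx ∧ dy ∧ dz

For a 2-form omega = sum_{i<j} g_{ij} dx_i ∧ dx_j, the exterior derivative is
  d(omega) = sum_{i<j} d(g_{ij}) ∧ dx_i ∧ dx_j = sum_{i<j, k} (∂g_{ij}/∂x_k) dx_k ∧ dx_i ∧ dx_j.
Expand each term, using dx_k ∧ dx_i ∧ dx_j = sgn(permutation) dx_{(a)} ∧ dx_{(b)} ∧ dx_{(c)} with (a < b < c) sorted:
  d(2*y^2 + z + 3) includes (∂/∂z)(2*y^2 + z + 3) dz = (1) dz, which multiplied by dx ∧ dy gives (1) dx ∧ dy ∧ dz
  d(3*x*z - y - z^2) includes (∂/∂y)(3*x*z - y - z^2) dy = (-1) dy, which multiplied by dx ∧ dz gives (1) dx ∧ dy ∧ dz
Collecting like 3-forms: d(omega) = (2) dx ∧ dy ∧ dz.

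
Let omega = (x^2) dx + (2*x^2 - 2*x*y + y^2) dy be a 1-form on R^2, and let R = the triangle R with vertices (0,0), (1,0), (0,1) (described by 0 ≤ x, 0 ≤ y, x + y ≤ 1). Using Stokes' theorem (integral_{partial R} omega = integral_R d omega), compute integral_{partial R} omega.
integral_(partial R) omega = 1/3

Stokes: integral_partial_R omega = integral_R d omega with d omega = (∂Q/∂x - ∂P/∂y) dx ∧ dy.
  ∂Q/∂x = 4*x - 2*y
  ∂P/∂y = 0
  integrand = ∂Q/∂x - ∂P/∂y = 4*x - 2*y.
Integrating over R: integral_0^1 integral_0^{1-x} (4*x - 2*y) dy dx = 1/3.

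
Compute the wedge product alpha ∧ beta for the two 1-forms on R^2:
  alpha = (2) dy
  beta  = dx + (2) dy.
alpha ∧ beta = (-2) dx ∧ dy

Distribute the wedge, using dx_i ∧ dx_j = -dx_j ∧ dx_i and dx_i ∧ dx_i = 0. For each pair (i, j) with i < j, the coefficient of dx_i ∧ dx_j in alpha ∧ beta is (alpha_i * beta_j - alpha_j * beta_i). Collecting: alpha ∧ beta = (-2) dx ∧ dy.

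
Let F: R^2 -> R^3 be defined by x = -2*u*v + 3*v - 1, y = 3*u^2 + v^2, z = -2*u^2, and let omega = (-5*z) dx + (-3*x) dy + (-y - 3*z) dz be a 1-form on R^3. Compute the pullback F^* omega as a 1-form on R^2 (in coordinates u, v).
F^* omega = (2*u*(-6*u^2 + 8*u*v + 2*v^2 - 27*v + 9)) du + (-20*u^3 + 30*u^2 + 12*u*v^2 - 18*v^2 + 6*v) dv

Using F^*(f dg) = (f ∘ F) d(g ∘ F), substitute each coordinate x_i by F_i(u, v) in f_i, and replace dx_i by d F_i = (∂F_i/∂u) du + (∂F_i/∂v) dv.
  For the x component: f_1(F) = 10*u^2; d F_1 = (-2*v) du + (3 - 2*u) dv
  For the y component: f_2(F) = 6*u*v - 9*v + 3; d F_2 = (6*u) du + (2*v) dv
  For the z component: f_3(F) = 3*u^2 - v^2; d F_3 = (-4*u) du + (0) dv
Combining and collecting du, dv coefficients:
  coeff of du: 2*u*(-6*u^2 + 8*u*v + 2*v^2 - 27*v + 9)
  coeff of dv: -20*u^3 + 30*u^2 + 12*u*v^2 - 18*v^2 + 6*v
F^* omega = (2*u*(-6*u^2 + 8*u*v + 2*v^2 - 27*v + 9)) du + (-20*u^3 + 30*u^2 + 12*u*v^2 - 18*v^2 + 6*v) dv.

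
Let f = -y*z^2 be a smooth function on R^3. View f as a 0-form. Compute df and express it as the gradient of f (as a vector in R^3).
df = (0) dx + (-z^2) dy + (-2*y*z) dz; grad f = (0, -z^2, -2*y*z)

For a 0-form f, d f = (∂f/∂x) dx + (∂f/∂y) dy + (∂f/∂z) dz. The components of the vector representation are exactly the entries of grad f in Cartesian coordinates:
  ∂f/∂x = 0
  ∂f/∂y = -z^2
  ∂f/∂z = -2*y*z.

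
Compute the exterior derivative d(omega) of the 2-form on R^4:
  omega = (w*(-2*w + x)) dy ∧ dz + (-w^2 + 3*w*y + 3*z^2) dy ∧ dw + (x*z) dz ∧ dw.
d(omega) = (w) dx ∧ dy ∧ dz + (-4*w + x - 6*z) dy ∧ dz ∧ dw + (z) dx ∧ dz ∧ dw

For a 2-form omega = sum_{i<j} g_{ij} dx_i ∧ dx_j, the exterior derivative is
  d(omega) = sum_{i<j} d(g_{ij}) ∧ dx_i ∧ dx_j = sum_{i<j, k} (∂g_{ij}/∂x_k) dx_k ∧ dx_i ∧ dx_j.
Expand each term, using dx_k ∧ dx_i ∧ dx_j = sgn(permutation) dx_{(a)} ∧ dx_{(b)} ∧ dx_{(c)} with (a < b < c) sorted:
  d(w*(-2*w + x)) includes (∂/∂x)(w*(-2*w + x)) dx = (w) dx, which multiplied by dy ∧ dz gives (w) dx ∧ dy ∧ dz
  d(w*(-2*w + x)) includes (∂/∂w)(w*(-2*w + x)) dw = (-4*w + x) dw, which multiplied by dy ∧ dz gives (-4*w + x) dy ∧ dz ∧ dw
  d(-w^2 + 3*w*y + 3*z^2) includes (∂/∂z)(-w^2 + 3*w*y + 3*z^2) dz = (6*z) dz, which multiplied by dy ∧ dw gives (-6*z) dy ∧ dz ∧ dw
  d(x*z) includes (∂/∂x)(x*z) dx = (z) dx, which multiplied by dz ∧ dw gives (z) dx ∧ dz ∧ dw
Collecting like 3-forms: d(omega) = (w) dx ∧ dy ∧ dz + (-4*w + x - 6*z) dy ∧ dz ∧ dw + (z) dx ∧ dz ∧ dw.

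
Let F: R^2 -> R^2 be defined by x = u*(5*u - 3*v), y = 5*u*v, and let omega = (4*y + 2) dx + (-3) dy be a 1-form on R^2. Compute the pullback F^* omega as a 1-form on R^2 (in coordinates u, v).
F^* omega = (200*u^2*v - 60*u*v^2 + 20*u - 21*v) du + (3*u*(-20*u*v - 7)) dv

Using F^*(f dg) = (f ∘ F) d(g ∘ F), substitute each coordinate x_i by F_i(u, v) in f_i, and replace dx_i by d F_i = (∂F_i/∂u) du + (∂F_i/∂v) dv.
  For the x component: f_1(F) = 20*u*v + 2; d F_1 = (10*u - 3*v) du + (-3*u) dv
  For the y component: f_2(F) = -3; d F_2 = (5*v) du + (5*u) dv
Combining and collecting du, dv coefficients:
  coeff of du: 200*u^2*v - 60*u*v^2 + 20*u - 21*v
  coeff of dv: 3*u*(-20*u*v - 7)
F^* omega = (200*u^2*v - 60*u*v^2 + 20*u - 21*v) du + (3*u*(-20*u*v - 7)) dv.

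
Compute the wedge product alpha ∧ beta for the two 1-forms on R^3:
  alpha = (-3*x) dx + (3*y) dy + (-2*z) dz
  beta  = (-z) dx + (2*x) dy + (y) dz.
alpha ∧ beta = (-6*x^2 + 3*y*z) dx ∧ dy + (-3*x*y - 2*z^2) dx ∧ dz + (4*x*z + 3*y^2) dy ∧ dz

Distribute the wedge, using dx_i ∧ dx_j = -dx_j ∧ dx_i and dx_i ∧ dx_i = 0. For each pair (i, j) with i < j, the coefficient of dx_i ∧ dx_j in alpha ∧ beta is (alpha_i * beta_j - alpha_j * beta_i). Collecting: alpha ∧ beta = (-6*x^2 + 3*y*z) dx ∧ dy + (-3*x*y - 2*z^2) dx ∧ dz + (4*x*z + 3*y^2) dy ∧ dz.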